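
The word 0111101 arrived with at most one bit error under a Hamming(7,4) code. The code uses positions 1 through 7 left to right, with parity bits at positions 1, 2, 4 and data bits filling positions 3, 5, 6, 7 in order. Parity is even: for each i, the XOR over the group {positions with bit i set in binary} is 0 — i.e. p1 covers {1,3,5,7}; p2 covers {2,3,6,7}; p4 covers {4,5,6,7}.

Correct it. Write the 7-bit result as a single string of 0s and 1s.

0111100

s1 (pos 1,3,5,7): 0⊕1⊕1⊕1 = 1
s2 (pos 2,3,6,7): 1⊕1⊕0⊕1 = 1
s4 (pos 4,5,6,7): 1⊕1⊕0⊕1 = 1
Syndrome s4…s1 = 111 → error at position 7.
Flip position 7: 0111101 → 0111100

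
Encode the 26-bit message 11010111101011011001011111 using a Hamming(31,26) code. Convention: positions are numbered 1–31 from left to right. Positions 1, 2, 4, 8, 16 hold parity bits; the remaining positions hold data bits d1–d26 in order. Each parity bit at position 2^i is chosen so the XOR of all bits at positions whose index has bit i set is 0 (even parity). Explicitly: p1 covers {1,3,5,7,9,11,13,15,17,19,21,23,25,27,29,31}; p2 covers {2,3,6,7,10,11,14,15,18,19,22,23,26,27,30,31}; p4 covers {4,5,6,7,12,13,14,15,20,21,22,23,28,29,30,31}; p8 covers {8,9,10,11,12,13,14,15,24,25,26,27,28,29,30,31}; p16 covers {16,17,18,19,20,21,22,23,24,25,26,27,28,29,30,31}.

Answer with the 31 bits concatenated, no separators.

Place data at non-parity positions: p1 p2 1 p4 1 0 1 p8 0 1 1 1 1 0 1 p16 0 1 1 0 1 1 0 0 1 0 1 1 1 1 1
p1 (pos 1,3,5,7,9,11,13,15,17,19,21,23,25,27,29,31): XOR of data positions = 1⊕1⊕1⊕0⊕1⊕1⊕1⊕0⊕1⊕1⊕0⊕1⊕1⊕1⊕1 = 0
p2 (pos 2,3,6,7,10,11,14,15,18,19,22,23,26,27,30,31): XOR of data positions = 1⊕0⊕1⊕1⊕1⊕0⊕1⊕1⊕1⊕1⊕0⊕0⊕1⊕1⊕1 = 1
p4 (pos 4,5,6,7,12,13,14,15,20,21,22,23,28,29,30,31): XOR of data positions = 1⊕0⊕1⊕1⊕1⊕0⊕1⊕0⊕1⊕1⊕0⊕1⊕1⊕1⊕1 = 1
p8 (pos 8,9,10,11,12,13,14,15,24,25,26,27,28,29,30,31): XOR of data positions = 0⊕1⊕1⊕1⊕1⊕0⊕1⊕0⊕1⊕0⊕1⊕1⊕1⊕1⊕1 = 1
p16 (pos 16,17,18,19,20,21,22,23,24,25,26,27,28,29,30,31): XOR of data positions = 0⊕1⊕1⊕0⊕1⊕1⊕0⊕0⊕1⊕0⊕1⊕1⊕1⊕1⊕1 = 0
Codeword: 0111101101111010011011001011111

0111101101111010011011001011111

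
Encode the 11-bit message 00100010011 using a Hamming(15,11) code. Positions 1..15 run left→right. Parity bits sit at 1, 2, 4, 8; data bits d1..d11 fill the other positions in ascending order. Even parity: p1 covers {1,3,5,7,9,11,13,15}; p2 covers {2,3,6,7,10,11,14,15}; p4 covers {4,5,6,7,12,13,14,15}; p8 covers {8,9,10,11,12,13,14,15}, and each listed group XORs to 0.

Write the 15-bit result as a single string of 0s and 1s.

000101010010011

Place data at non-parity positions: p1 p2 0 p4 0 1 0 p8 0 0 1 0 0 1 1
p1 (pos 1,3,5,7,9,11,13,15): XOR of data positions = 0⊕0⊕0⊕0⊕1⊕0⊕1 = 0
p2 (pos 2,3,6,7,10,11,14,15): XOR of data positions = 0⊕1⊕0⊕0⊕1⊕1⊕1 = 0
p4 (pos 4,5,6,7,12,13,14,15): XOR of data positions = 0⊕1⊕0⊕0⊕0⊕1⊕1 = 1
p8 (pos 8,9,10,11,12,13,14,15): XOR of data positions = 0⊕0⊕1⊕0⊕0⊕1⊕1 = 1
Codeword: 000101010010011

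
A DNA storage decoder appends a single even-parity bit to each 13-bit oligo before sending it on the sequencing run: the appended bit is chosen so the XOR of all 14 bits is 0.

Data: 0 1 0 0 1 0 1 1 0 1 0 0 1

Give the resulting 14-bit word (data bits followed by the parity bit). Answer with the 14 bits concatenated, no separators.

XOR of the 13 data bits: 0⊕1⊕0⊕0⊕1⊕0⊕1⊕1⊕0⊕1⊕0⊕0⊕1 = 0
Parity bit = 0 (so all 14 bits XOR to 0).

01001011010010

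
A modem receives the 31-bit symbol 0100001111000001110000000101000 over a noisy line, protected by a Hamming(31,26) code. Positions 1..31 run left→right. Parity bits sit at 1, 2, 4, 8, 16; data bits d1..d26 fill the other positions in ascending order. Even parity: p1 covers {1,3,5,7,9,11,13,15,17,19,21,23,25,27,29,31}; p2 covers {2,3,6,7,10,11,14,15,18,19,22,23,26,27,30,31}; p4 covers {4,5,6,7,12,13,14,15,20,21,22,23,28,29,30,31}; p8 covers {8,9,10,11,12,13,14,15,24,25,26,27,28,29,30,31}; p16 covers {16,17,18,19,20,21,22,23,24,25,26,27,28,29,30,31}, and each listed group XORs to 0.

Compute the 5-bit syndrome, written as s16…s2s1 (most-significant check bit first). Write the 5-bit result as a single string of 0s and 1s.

s1 (pos 1,3,5,7,9,11,13,15,17,19,21,23,25,27,29,31): 0⊕0⊕0⊕1⊕1⊕0⊕0⊕0⊕1⊕0⊕0⊕0⊕0⊕0⊕0⊕0 = 1
s2 (pos 2,3,6,7,10,11,14,15,18,19,22,23,26,27,30,31): 1⊕0⊕0⊕1⊕1⊕0⊕0⊕0⊕1⊕0⊕0⊕0⊕1⊕0⊕0⊕0 = 1
s4 (pos 4,5,6,7,12,13,14,15,20,21,22,23,28,29,30,31): 0⊕0⊕0⊕1⊕0⊕0⊕0⊕0⊕0⊕0⊕0⊕0⊕1⊕0⊕0⊕0 = 0
s8 (pos 8,9,10,11,12,13,14,15,24,25,26,27,28,29,30,31): 1⊕1⊕1⊕0⊕0⊕0⊕0⊕0⊕0⊕0⊕1⊕0⊕1⊕0⊕0⊕0 = 1
s16 (pos 16,17,18,19,20,21,22,23,24,25,26,27,28,29,30,31): 1⊕1⊕1⊕0⊕0⊕0⊕0⊕0⊕0⊕0⊕1⊕0⊕1⊕0⊕0⊕0 = 1
Syndrome s16…s1 = 11011 → error at position 27.

11011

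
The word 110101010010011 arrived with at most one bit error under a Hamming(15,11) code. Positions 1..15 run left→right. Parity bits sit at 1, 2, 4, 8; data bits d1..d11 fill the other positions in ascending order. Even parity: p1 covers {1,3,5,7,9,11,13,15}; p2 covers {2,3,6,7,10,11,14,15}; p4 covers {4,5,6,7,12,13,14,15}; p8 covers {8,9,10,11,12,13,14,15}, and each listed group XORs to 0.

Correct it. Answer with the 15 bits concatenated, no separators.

111101010010011

s1 (pos 1,3,5,7,9,11,13,15): 1⊕0⊕0⊕0⊕0⊕1⊕0⊕1 = 1
s2 (pos 2,3,6,7,10,11,14,15): 1⊕0⊕1⊕0⊕0⊕1⊕1⊕1 = 1
s4 (pos 4,5,6,7,12,13,14,15): 1⊕0⊕1⊕0⊕0⊕0⊕1⊕1 = 0
s8 (pos 8,9,10,11,12,13,14,15): 1⊕0⊕0⊕1⊕0⊕0⊕1⊕1 = 0
Syndrome s8…s1 = 0011 → error at position 3.
Flip position 3: 110101010010011 → 111101010010011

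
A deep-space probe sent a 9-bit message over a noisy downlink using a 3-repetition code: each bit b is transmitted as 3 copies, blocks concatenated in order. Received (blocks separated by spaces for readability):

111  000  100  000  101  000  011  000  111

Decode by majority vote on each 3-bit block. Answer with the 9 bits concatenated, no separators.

Block 1 (111): 3 ones → 1
Block 2 (000): 0 ones → 0
Block 3 (100): 1 one → 0
Block 4 (000): 0 ones → 0
Block 5 (101): 2 ones → 1
Block 6 (000): 0 ones → 0
Block 7 (011): 2 ones → 1
Block 8 (000): 0 ones → 0
Block 9 (111): 3 ones → 1

100010101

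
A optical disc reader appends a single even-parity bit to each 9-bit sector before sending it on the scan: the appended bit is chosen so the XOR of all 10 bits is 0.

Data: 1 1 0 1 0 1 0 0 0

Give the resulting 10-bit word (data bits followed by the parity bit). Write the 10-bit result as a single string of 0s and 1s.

XOR of the 9 data bits: 1⊕1⊕0⊕1⊕0⊕1⊕0⊕0⊕0 = 0
Parity bit = 0 (so all 10 bits XOR to 0).

1101010000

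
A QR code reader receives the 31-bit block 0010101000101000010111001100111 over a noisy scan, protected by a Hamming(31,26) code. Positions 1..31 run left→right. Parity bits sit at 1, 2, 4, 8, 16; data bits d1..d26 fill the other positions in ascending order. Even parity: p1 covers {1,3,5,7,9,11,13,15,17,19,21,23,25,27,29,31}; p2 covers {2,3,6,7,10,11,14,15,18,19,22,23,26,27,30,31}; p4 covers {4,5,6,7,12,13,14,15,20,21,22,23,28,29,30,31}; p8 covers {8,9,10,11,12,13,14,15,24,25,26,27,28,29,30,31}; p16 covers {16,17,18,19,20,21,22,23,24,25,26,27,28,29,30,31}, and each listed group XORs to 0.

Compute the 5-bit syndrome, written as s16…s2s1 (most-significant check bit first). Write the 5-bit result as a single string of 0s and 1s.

s1 (pos 1,3,5,7,9,11,13,15,17,19,21,23,25,27,29,31): 0⊕1⊕1⊕1⊕0⊕1⊕1⊕0⊕0⊕0⊕1⊕0⊕1⊕0⊕1⊕1 = 1
s2 (pos 2,3,6,7,10,11,14,15,18,19,22,23,26,27,30,31): 0⊕1⊕0⊕1⊕0⊕1⊕0⊕0⊕1⊕0⊕1⊕0⊕1⊕0⊕1⊕1 = 0
s4 (pos 4,5,6,7,12,13,14,15,20,21,22,23,28,29,30,31): 0⊕1⊕0⊕1⊕0⊕1⊕0⊕0⊕1⊕1⊕1⊕0⊕0⊕1⊕1⊕1 = 1
s8 (pos 8,9,10,11,12,13,14,15,24,25,26,27,28,29,30,31): 0⊕0⊕0⊕1⊕0⊕1⊕0⊕0⊕0⊕1⊕1⊕0⊕0⊕1⊕1⊕1 = 1
s16 (pos 16,17,18,19,20,21,22,23,24,25,26,27,28,29,30,31): 0⊕0⊕1⊕0⊕1⊕1⊕1⊕0⊕0⊕1⊕1⊕0⊕0⊕1⊕1⊕1 = 1
Syndrome s16…s1 = 11101 → error at position 29.

11101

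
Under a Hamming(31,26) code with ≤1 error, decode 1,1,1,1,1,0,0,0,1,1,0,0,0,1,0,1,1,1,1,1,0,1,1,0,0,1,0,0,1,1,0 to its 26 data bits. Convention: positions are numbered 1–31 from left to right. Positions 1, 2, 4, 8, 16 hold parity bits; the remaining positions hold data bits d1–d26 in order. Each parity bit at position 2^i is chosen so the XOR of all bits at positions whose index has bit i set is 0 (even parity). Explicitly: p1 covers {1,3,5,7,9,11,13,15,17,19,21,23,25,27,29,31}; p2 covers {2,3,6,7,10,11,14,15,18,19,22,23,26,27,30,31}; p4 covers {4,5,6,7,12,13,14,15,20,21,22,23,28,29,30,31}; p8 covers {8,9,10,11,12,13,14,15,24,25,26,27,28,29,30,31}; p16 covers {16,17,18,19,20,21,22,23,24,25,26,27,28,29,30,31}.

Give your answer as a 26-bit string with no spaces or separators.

s1 (pos 1,3,5,7,9,11,13,15,17,19,21,23,25,27,29,31): 1⊕1⊕1⊕0⊕1⊕0⊕0⊕0⊕1⊕1⊕0⊕1⊕0⊕0⊕1⊕0 = 0
s2 (pos 2,3,6,7,10,11,14,15,18,19,22,23,26,27,30,31): 1⊕1⊕0⊕0⊕1⊕0⊕1⊕0⊕1⊕1⊕1⊕1⊕1⊕0⊕1⊕0 = 0
s4 (pos 4,5,6,7,12,13,14,15,20,21,22,23,28,29,30,31): 1⊕1⊕0⊕0⊕0⊕0⊕1⊕0⊕1⊕0⊕1⊕1⊕0⊕1⊕1⊕0 = 0
s8 (pos 8,9,10,11,12,13,14,15,24,25,26,27,28,29,30,31): 0⊕1⊕1⊕0⊕0⊕0⊕1⊕0⊕0⊕0⊕1⊕0⊕0⊕1⊕1⊕0 = 0
s16 (pos 16,17,18,19,20,21,22,23,24,25,26,27,28,29,30,31): 1⊕1⊕1⊕1⊕1⊕0⊕1⊕1⊕0⊕0⊕1⊕0⊕0⊕1⊕1⊕0 = 0
Syndrome s16…s1 = 00000 → no error.
Read data bits from positions 3,5,6,7,9,10,11,12,13,14,15,17,18,19,20,21,22,23,24,25,26,27,28,29,30,31: 11001100010111101100100110

11001100010111101100100110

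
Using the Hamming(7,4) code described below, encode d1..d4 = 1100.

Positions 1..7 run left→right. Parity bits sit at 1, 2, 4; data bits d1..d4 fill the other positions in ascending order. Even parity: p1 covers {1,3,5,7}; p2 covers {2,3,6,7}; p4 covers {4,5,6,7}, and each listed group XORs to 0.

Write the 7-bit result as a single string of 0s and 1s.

Place data at non-parity positions: p1 p2 1 p4 1 0 0
p1 (pos 1,3,5,7): XOR of data positions = 1⊕1⊕0 = 0
p2 (pos 2,3,6,7): XOR of data positions = 1⊕0⊕0 = 1
p4 (pos 4,5,6,7): XOR of data positions = 1⊕0⊕0 = 1
Codeword: 0111100

0111100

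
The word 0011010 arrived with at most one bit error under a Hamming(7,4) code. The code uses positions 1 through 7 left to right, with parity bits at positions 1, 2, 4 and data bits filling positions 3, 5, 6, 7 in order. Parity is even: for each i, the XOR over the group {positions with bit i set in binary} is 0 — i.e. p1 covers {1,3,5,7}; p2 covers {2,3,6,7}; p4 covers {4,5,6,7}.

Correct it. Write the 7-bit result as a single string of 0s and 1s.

s1 (pos 1,3,5,7): 0⊕1⊕0⊕0 = 1
s2 (pos 2,3,6,7): 0⊕1⊕1⊕0 = 0
s4 (pos 4,5,6,7): 1⊕0⊕1⊕0 = 0
Syndrome s4…s1 = 001 → error at position 1.
Flip position 1: 0011010 → 1011010

1011010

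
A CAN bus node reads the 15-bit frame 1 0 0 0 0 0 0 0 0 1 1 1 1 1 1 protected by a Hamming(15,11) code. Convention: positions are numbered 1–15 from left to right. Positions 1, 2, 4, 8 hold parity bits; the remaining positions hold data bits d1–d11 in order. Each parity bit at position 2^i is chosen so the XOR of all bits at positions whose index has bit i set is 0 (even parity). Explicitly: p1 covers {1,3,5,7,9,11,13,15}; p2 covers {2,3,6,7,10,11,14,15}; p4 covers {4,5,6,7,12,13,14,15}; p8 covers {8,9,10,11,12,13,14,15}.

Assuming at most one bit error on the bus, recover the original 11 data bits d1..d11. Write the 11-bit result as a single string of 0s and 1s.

00000111111

s1 (pos 1,3,5,7,9,11,13,15): 1⊕0⊕0⊕0⊕0⊕1⊕1⊕1 = 0
s2 (pos 2,3,6,7,10,11,14,15): 0⊕0⊕0⊕0⊕1⊕1⊕1⊕1 = 0
s4 (pos 4,5,6,7,12,13,14,15): 0⊕0⊕0⊕0⊕1⊕1⊕1⊕1 = 0
s8 (pos 8,9,10,11,12,13,14,15): 0⊕0⊕1⊕1⊕1⊕1⊕1⊕1 = 0
Syndrome s8…s1 = 0000 → no error.
Read data bits from positions 3,5,6,7,9,10,11,12,13,14,15: 00000111111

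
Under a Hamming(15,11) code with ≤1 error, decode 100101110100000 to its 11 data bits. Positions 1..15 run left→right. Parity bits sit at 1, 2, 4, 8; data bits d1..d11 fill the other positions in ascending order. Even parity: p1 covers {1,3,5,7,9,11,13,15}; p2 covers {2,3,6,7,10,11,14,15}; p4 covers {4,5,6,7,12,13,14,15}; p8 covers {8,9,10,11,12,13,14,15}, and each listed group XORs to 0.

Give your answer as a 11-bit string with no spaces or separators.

00010100000

s1 (pos 1,3,5,7,9,11,13,15): 1⊕0⊕0⊕1⊕0⊕0⊕0⊕0 = 0
s2 (pos 2,3,6,7,10,11,14,15): 0⊕0⊕1⊕1⊕1⊕0⊕0⊕0 = 1
s4 (pos 4,5,6,7,12,13,14,15): 1⊕0⊕1⊕1⊕0⊕0⊕0⊕0 = 1
s8 (pos 8,9,10,11,12,13,14,15): 1⊕0⊕1⊕0⊕0⊕0⊕0⊕0 = 0
Syndrome s8…s1 = 0110 → error at position 6.
Flip position 6: 100101110100000 → 100100110100000
Read data bits from positions 3,5,6,7,9,10,11,12,13,14,15: 00010100000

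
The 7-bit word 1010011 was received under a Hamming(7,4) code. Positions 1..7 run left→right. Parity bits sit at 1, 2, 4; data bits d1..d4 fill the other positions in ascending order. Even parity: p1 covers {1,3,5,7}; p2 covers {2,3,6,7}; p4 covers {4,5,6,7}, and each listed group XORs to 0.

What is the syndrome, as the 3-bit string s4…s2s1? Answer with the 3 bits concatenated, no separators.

011

s1 (pos 1,3,5,7): 1⊕1⊕0⊕1 = 1
s2 (pos 2,3,6,7): 0⊕1⊕1⊕1 = 1
s4 (pos 4,5,6,7): 0⊕0⊕1⊕1 = 0
Syndrome s4…s1 = 011 → error at position 3.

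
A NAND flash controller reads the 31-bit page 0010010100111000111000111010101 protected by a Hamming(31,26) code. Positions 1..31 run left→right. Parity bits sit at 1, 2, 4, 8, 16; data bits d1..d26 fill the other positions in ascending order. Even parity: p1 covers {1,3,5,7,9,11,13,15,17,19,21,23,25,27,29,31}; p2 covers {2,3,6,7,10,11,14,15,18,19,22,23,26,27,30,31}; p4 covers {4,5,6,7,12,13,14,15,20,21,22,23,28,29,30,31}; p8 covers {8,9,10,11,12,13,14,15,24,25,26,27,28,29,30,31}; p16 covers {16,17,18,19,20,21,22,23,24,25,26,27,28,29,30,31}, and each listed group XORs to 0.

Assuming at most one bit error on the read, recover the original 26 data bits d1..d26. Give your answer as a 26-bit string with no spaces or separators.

10100011100111000101010101

s1 (pos 1,3,5,7,9,11,13,15,17,19,21,23,25,27,29,31): 0⊕1⊕0⊕0⊕0⊕1⊕1⊕0⊕1⊕1⊕0⊕1⊕1⊕1⊕1⊕1 = 0
s2 (pos 2,3,6,7,10,11,14,15,18,19,22,23,26,27,30,31): 0⊕1⊕1⊕0⊕0⊕1⊕0⊕0⊕1⊕1⊕0⊕1⊕0⊕1⊕0⊕1 = 0
s4 (pos 4,5,6,7,12,13,14,15,20,21,22,23,28,29,30,31): 0⊕0⊕1⊕0⊕1⊕1⊕0⊕0⊕0⊕0⊕0⊕1⊕0⊕1⊕0⊕1 = 0
s8 (pos 8,9,10,11,12,13,14,15,24,25,26,27,28,29,30,31): 1⊕0⊕0⊕1⊕1⊕1⊕0⊕0⊕1⊕1⊕0⊕1⊕0⊕1⊕0⊕1 = 1
s16 (pos 16,17,18,19,20,21,22,23,24,25,26,27,28,29,30,31): 0⊕1⊕1⊕1⊕0⊕0⊕0⊕1⊕1⊕1⊕0⊕1⊕0⊕1⊕0⊕1 = 1
Syndrome s16…s1 = 11000 → error at position 24.
Flip position 24: 0010010100111000111000111010101 → 0010010100111000111000101010101
Read data bits from positions 3,5,6,7,9,10,11,12,13,14,15,17,18,19,20,21,22,23,24,25,26,27,28,29,30,31: 10100011100111000101010101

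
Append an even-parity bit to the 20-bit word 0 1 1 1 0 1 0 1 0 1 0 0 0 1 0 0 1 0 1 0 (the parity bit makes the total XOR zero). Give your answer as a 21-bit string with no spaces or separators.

XOR of the 20 data bits: 0⊕1⊕1⊕1⊕0⊕1⊕0⊕1⊕0⊕1⊕0⊕0⊕0⊕1⊕0⊕0⊕1⊕0⊕1⊕0 = 1
Parity bit = 1 (so all 21 bits XOR to 0).

011101010100010010101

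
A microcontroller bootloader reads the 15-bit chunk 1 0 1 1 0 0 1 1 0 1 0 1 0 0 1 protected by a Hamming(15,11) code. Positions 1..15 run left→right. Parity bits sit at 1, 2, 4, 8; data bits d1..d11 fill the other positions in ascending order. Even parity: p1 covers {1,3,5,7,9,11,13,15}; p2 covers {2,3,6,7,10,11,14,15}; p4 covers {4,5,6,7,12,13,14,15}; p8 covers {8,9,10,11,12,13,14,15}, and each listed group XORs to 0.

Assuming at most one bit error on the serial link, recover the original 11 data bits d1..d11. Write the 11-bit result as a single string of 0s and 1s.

10010101001

s1 (pos 1,3,5,7,9,11,13,15): 1⊕1⊕0⊕1⊕0⊕0⊕0⊕1 = 0
s2 (pos 2,3,6,7,10,11,14,15): 0⊕1⊕0⊕1⊕1⊕0⊕0⊕1 = 0
s4 (pos 4,5,6,7,12,13,14,15): 1⊕0⊕0⊕1⊕1⊕0⊕0⊕1 = 0
s8 (pos 8,9,10,11,12,13,14,15): 1⊕0⊕1⊕0⊕1⊕0⊕0⊕1 = 0
Syndrome s8…s1 = 0000 → no error.
Read data bits from positions 3,5,6,7,9,10,11,12,13,14,15: 10010101001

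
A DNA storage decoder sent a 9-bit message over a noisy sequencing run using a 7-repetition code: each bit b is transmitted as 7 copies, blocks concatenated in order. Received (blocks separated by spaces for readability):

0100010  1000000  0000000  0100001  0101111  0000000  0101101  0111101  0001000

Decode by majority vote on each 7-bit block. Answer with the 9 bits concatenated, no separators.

000010110

Block 1 (0100010): 2 ones → 0
Block 2 (1000000): 1 one → 0
Block 3 (0000000): 0 ones → 0
Block 4 (0100001): 2 ones → 0
Block 5 (0101111): 5 ones → 1
Block 6 (0000000): 0 ones → 0
Block 7 (0101101): 4 ones → 1
Block 8 (0111101): 5 ones → 1
Block 9 (0001000): 1 one → 0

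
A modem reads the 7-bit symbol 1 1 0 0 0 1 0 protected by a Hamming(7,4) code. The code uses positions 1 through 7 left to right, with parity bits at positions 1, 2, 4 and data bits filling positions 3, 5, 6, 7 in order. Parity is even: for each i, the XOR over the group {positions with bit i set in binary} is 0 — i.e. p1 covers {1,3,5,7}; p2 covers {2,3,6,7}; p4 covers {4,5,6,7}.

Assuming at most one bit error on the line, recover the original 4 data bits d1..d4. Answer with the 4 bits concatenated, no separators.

0110

s1 (pos 1,3,5,7): 1⊕0⊕0⊕0 = 1
s2 (pos 2,3,6,7): 1⊕0⊕1⊕0 = 0
s4 (pos 4,5,6,7): 0⊕0⊕1⊕0 = 1
Syndrome s4…s1 = 101 → error at position 5.
Flip position 5: 1100010 → 1100110
Read data bits from positions 3,5,6,7: 0110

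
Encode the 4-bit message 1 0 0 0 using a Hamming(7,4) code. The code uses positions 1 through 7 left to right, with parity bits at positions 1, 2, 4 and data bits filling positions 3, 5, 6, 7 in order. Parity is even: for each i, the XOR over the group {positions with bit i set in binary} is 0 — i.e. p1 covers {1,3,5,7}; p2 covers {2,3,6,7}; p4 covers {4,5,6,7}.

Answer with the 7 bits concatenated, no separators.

Place data at non-parity positions: p1 p2 1 p4 0 0 0
p1 (pos 1,3,5,7): XOR of data positions = 1⊕0⊕0 = 1
p2 (pos 2,3,6,7): XOR of data positions = 1⊕0⊕0 = 1
p4 (pos 4,5,6,7): XOR of data positions = 0⊕0⊕0 = 0
Codeword: 1110000

1110000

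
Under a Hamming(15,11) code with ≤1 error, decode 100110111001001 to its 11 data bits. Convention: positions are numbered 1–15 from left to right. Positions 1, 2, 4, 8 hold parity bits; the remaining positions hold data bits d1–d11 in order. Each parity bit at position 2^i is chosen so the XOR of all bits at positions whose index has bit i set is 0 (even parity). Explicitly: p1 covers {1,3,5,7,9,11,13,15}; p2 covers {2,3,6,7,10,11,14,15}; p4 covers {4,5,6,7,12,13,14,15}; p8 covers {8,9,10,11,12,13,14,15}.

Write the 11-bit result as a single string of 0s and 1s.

00011001001

s1 (pos 1,3,5,7,9,11,13,15): 1⊕0⊕1⊕1⊕1⊕0⊕0⊕1 = 1
s2 (pos 2,3,6,7,10,11,14,15): 0⊕0⊕0⊕1⊕0⊕0⊕0⊕1 = 0
s4 (pos 4,5,6,7,12,13,14,15): 1⊕1⊕0⊕1⊕1⊕0⊕0⊕1 = 1
s8 (pos 8,9,10,11,12,13,14,15): 1⊕1⊕0⊕0⊕1⊕0⊕0⊕1 = 0
Syndrome s8…s1 = 0101 → error at position 5.
Flip position 5: 100110111001001 → 100100111001001
Read data bits from positions 3,5,6,7,9,10,11,12,13,14,15: 00011001001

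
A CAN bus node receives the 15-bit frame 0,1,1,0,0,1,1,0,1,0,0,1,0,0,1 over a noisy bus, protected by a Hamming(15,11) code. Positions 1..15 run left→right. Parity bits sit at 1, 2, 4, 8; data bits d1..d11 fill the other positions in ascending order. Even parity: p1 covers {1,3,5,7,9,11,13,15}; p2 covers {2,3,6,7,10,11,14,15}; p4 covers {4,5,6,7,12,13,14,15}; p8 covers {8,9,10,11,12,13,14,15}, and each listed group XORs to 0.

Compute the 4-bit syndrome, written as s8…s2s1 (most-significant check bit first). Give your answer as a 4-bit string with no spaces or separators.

1010

s1 (pos 1,3,5,7,9,11,13,15): 0⊕1⊕0⊕1⊕1⊕0⊕0⊕1 = 0
s2 (pos 2,3,6,7,10,11,14,15): 1⊕1⊕1⊕1⊕0⊕0⊕0⊕1 = 1
s4 (pos 4,5,6,7,12,13,14,15): 0⊕0⊕1⊕1⊕1⊕0⊕0⊕1 = 0
s8 (pos 8,9,10,11,12,13,14,15): 0⊕1⊕0⊕0⊕1⊕0⊕0⊕1 = 1
Syndrome s8…s1 = 1010 → error at position 10.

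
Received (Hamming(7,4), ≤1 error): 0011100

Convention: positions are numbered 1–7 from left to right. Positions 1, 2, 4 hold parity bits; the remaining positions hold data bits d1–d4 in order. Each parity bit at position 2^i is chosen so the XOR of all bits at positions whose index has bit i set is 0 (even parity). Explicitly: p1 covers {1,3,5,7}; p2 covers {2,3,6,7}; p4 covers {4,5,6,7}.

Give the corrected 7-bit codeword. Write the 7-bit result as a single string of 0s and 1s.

0111100

s1 (pos 1,3,5,7): 0⊕1⊕1⊕0 = 0
s2 (pos 2,3,6,7): 0⊕1⊕0⊕0 = 1
s4 (pos 4,5,6,7): 1⊕1⊕0⊕0 = 0
Syndrome s4…s1 = 010 → error at position 2.
Flip position 2: 0011100 → 0111100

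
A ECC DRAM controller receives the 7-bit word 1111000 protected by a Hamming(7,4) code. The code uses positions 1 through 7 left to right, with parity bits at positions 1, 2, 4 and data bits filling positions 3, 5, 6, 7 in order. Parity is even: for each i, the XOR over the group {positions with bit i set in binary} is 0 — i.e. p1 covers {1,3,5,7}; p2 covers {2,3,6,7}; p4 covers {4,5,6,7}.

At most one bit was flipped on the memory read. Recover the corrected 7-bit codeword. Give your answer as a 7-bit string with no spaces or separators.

1110000

s1 (pos 1,3,5,7): 1⊕1⊕0⊕0 = 0
s2 (pos 2,3,6,7): 1⊕1⊕0⊕0 = 0
s4 (pos 4,5,6,7): 1⊕0⊕0⊕0 = 1
Syndrome s4…s1 = 100 → error at position 4.
Flip position 4: 1111000 → 1110000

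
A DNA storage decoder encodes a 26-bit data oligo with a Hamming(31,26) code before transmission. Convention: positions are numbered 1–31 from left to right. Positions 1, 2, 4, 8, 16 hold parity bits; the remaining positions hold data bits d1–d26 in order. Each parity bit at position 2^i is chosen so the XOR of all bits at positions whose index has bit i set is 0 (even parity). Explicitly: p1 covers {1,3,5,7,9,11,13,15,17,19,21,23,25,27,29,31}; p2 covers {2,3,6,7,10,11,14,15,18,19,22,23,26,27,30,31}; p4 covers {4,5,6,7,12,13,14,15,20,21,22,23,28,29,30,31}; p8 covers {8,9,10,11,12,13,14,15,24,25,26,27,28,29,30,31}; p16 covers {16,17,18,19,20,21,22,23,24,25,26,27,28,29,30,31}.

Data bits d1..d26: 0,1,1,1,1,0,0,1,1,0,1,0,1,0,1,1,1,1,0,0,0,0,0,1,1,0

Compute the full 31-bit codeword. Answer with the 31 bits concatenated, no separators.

0100111010011011010111100000110

Place data at non-parity positions: p1 p2 0 p4 1 1 1 p8 1 0 0 1 1 0 1 p16 0 1 0 1 1 1 1 0 0 0 0 0 1 1 0
p1 (pos 1,3,5,7,9,11,13,15,17,19,21,23,25,27,29,31): XOR of data positions = 0⊕1⊕1⊕1⊕0⊕1⊕1⊕0⊕0⊕1⊕1⊕0⊕0⊕1⊕0 = 0
p2 (pos 2,3,6,7,10,11,14,15,18,19,22,23,26,27,30,31): XOR of data positions = 0⊕1⊕1⊕0⊕0⊕0⊕1⊕1⊕0⊕1⊕1⊕0⊕0⊕1⊕0 = 1
p4 (pos 4,5,6,7,12,13,14,15,20,21,22,23,28,29,30,31): XOR of data positions = 1⊕1⊕1⊕1⊕1⊕0⊕1⊕1⊕1⊕1⊕1⊕0⊕1⊕1⊕0 = 0
p8 (pos 8,9,10,11,12,13,14,15,24,25,26,27,28,29,30,31): XOR of data positions = 1⊕0⊕0⊕1⊕1⊕0⊕1⊕0⊕0⊕0⊕0⊕0⊕1⊕1⊕0 = 0
p16 (pos 16,17,18,19,20,21,22,23,24,25,26,27,28,29,30,31): XOR of data positions = 0⊕1⊕0⊕1⊕1⊕1⊕1⊕0⊕0⊕0⊕0⊕0⊕1⊕1⊕0 = 1
Codeword: 0100111010011011010111100000110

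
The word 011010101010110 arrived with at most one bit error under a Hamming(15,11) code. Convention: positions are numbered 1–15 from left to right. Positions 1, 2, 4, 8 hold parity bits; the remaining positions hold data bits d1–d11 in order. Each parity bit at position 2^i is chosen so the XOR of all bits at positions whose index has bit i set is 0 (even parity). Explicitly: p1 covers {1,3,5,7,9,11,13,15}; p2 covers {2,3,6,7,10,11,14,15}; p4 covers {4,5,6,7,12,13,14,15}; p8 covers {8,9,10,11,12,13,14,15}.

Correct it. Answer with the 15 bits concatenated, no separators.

001010101010110

s1 (pos 1,3,5,7,9,11,13,15): 0⊕1⊕1⊕1⊕1⊕1⊕1⊕0 = 0
s2 (pos 2,3,6,7,10,11,14,15): 1⊕1⊕0⊕1⊕0⊕1⊕1⊕0 = 1
s4 (pos 4,5,6,7,12,13,14,15): 0⊕1⊕0⊕1⊕0⊕1⊕1⊕0 = 0
s8 (pos 8,9,10,11,12,13,14,15): 0⊕1⊕0⊕1⊕0⊕1⊕1⊕0 = 0
Syndrome s8…s1 = 0010 → error at position 2.
Flip position 2: 011010101010110 → 001010101010110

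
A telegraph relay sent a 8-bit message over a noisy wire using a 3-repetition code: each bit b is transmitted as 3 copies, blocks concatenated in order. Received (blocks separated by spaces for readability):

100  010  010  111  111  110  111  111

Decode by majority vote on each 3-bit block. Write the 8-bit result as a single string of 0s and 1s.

00011111

Block 1 (100): 1 one → 0
Block 2 (010): 1 one → 0
Block 3 (010): 1 one → 0
Block 4 (111): 3 ones → 1
Block 5 (111): 3 ones → 1
Block 6 (110): 2 ones → 1
Block 7 (111): 3 ones → 1
Block 8 (111): 3 ones → 1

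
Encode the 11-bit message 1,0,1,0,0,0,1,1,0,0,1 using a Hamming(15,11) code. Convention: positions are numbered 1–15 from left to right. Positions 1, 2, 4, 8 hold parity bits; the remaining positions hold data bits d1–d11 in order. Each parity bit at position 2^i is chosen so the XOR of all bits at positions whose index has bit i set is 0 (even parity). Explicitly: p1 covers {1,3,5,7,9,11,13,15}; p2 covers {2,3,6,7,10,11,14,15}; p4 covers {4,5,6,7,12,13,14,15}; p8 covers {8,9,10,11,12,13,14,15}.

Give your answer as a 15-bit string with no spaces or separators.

Place data at non-parity positions: p1 p2 1 p4 0 1 0 p8 0 0 1 1 0 0 1
p1 (pos 1,3,5,7,9,11,13,15): XOR of data positions = 1⊕0⊕0⊕0⊕1⊕0⊕1 = 1
p2 (pos 2,3,6,7,10,11,14,15): XOR of data positions = 1⊕1⊕0⊕0⊕1⊕0⊕1 = 0
p4 (pos 4,5,6,7,12,13,14,15): XOR of data positions = 0⊕1⊕0⊕1⊕0⊕0⊕1 = 1
p8 (pos 8,9,10,11,12,13,14,15): XOR of data positions = 0⊕0⊕1⊕1⊕0⊕0⊕1 = 1
Codeword: 101101010011001

101101010011001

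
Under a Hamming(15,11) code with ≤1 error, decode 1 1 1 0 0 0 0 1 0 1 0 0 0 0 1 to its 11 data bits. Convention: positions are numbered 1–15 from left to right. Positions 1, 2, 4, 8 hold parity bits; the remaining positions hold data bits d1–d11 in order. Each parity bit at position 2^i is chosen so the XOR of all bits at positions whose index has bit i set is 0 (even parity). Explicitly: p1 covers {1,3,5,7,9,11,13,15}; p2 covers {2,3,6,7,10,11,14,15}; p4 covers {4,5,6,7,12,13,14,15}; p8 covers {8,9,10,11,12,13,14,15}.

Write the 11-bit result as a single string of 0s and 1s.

10000100101

s1 (pos 1,3,5,7,9,11,13,15): 1⊕1⊕0⊕0⊕0⊕0⊕0⊕1 = 1
s2 (pos 2,3,6,7,10,11,14,15): 1⊕1⊕0⊕0⊕1⊕0⊕0⊕1 = 0
s4 (pos 4,5,6,7,12,13,14,15): 0⊕0⊕0⊕0⊕0⊕0⊕0⊕1 = 1
s8 (pos 8,9,10,11,12,13,14,15): 1⊕0⊕1⊕0⊕0⊕0⊕0⊕1 = 1
Syndrome s8…s1 = 1101 → error at position 13.
Flip position 13: 111000010100001 → 111000010100101
Read data bits from positions 3,5,6,7,9,10,11,12,13,14,15: 10000100101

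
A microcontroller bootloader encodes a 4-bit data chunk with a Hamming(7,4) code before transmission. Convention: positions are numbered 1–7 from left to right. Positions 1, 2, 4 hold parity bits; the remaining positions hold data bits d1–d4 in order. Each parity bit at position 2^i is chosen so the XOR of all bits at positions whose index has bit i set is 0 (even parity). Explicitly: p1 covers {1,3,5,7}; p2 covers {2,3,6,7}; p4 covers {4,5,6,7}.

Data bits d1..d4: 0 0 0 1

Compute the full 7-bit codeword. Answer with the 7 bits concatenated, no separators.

1101001

Place data at non-parity positions: p1 p2 0 p4 0 0 1
p1 (pos 1,3,5,7): XOR of data positions = 0⊕0⊕1 = 1
p2 (pos 2,3,6,7): XOR of data positions = 0⊕0⊕1 = 1
p4 (pos 4,5,6,7): XOR of data positions = 0⊕0⊕1 = 1
Codeword: 1101001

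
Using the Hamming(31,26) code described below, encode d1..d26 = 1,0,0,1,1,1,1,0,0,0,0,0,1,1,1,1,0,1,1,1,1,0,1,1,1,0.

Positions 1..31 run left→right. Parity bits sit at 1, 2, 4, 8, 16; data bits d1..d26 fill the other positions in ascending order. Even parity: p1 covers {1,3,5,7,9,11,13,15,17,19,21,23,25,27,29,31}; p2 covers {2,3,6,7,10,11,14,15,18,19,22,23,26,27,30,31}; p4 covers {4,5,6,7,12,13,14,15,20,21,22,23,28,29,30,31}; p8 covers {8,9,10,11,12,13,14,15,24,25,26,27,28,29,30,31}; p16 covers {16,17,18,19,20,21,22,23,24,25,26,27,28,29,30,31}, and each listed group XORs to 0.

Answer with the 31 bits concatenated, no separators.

1111001111100001011110111101110

Place data at non-parity positions: p1 p2 1 p4 0 0 1 p8 1 1 1 0 0 0 0 p16 0 1 1 1 1 0 1 1 1 1 0 1 1 1 0
p1 (pos 1,3,5,7,9,11,13,15,17,19,21,23,25,27,29,31): XOR of data positions = 1⊕0⊕1⊕1⊕1⊕0⊕0⊕0⊕1⊕1⊕1⊕1⊕0⊕1⊕0 = 1
p2 (pos 2,3,6,7,10,11,14,15,18,19,22,23,26,27,30,31): XOR of data positions = 1⊕0⊕1⊕1⊕1⊕0⊕0⊕1⊕1⊕0⊕1⊕1⊕0⊕1⊕0 = 1
p4 (pos 4,5,6,7,12,13,14,15,20,21,22,23,28,29,30,31): XOR of data positions = 0⊕0⊕1⊕0⊕0⊕0⊕0⊕1⊕1⊕0⊕1⊕1⊕1⊕1⊕0 = 1
p8 (pos 8,9,10,11,12,13,14,15,24,25,26,27,28,29,30,31): XOR of data positions = 1⊕1⊕1⊕0⊕0⊕0⊕0⊕1⊕1⊕1⊕0⊕1⊕1⊕1⊕0 = 1
p16 (pos 16,17,18,19,20,21,22,23,24,25,26,27,28,29,30,31): XOR of data positions = 0⊕1⊕1⊕1⊕1⊕0⊕1⊕1⊕1⊕1⊕0⊕1⊕1⊕1⊕0 = 1
Codeword: 1111001111100001011110111101110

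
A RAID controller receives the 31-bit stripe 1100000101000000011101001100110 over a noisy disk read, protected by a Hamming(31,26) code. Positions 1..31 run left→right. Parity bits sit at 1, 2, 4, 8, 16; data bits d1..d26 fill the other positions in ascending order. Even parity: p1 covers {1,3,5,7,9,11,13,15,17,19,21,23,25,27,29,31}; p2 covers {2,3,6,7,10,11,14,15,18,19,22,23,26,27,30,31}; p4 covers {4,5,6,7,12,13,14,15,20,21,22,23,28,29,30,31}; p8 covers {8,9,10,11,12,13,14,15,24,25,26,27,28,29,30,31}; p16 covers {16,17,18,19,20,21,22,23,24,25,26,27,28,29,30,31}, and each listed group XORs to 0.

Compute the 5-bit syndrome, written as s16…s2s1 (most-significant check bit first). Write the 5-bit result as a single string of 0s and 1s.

00010

s1 (pos 1,3,5,7,9,11,13,15,17,19,21,23,25,27,29,31): 1⊕0⊕0⊕0⊕0⊕0⊕0⊕0⊕0⊕1⊕0⊕0⊕1⊕0⊕1⊕0 = 0
s2 (pos 2,3,6,7,10,11,14,15,18,19,22,23,26,27,30,31): 1⊕0⊕0⊕0⊕1⊕0⊕0⊕0⊕1⊕1⊕1⊕0⊕1⊕0⊕1⊕0 = 1
s4 (pos 4,5,6,7,12,13,14,15,20,21,22,23,28,29,30,31): 0⊕0⊕0⊕0⊕0⊕0⊕0⊕0⊕1⊕0⊕1⊕0⊕0⊕1⊕1⊕0 = 0
s8 (pos 8,9,10,11,12,13,14,15,24,25,26,27,28,29,30,31): 1⊕0⊕1⊕0⊕0⊕0⊕0⊕0⊕0⊕1⊕1⊕0⊕0⊕1⊕1⊕0 = 0
s16 (pos 16,17,18,19,20,21,22,23,24,25,26,27,28,29,30,31): 0⊕0⊕1⊕1⊕1⊕0⊕1⊕0⊕0⊕1⊕1⊕0⊕0⊕1⊕1⊕0 = 0
Syndrome s16…s1 = 00010 → error at position 2.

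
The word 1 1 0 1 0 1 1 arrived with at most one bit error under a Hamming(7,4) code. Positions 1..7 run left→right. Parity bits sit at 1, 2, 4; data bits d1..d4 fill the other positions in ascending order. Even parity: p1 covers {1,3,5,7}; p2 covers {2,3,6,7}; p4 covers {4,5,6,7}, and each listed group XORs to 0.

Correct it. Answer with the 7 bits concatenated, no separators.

1101001

s1 (pos 1,3,5,7): 1⊕0⊕0⊕1 = 0
s2 (pos 2,3,6,7): 1⊕0⊕1⊕1 = 1
s4 (pos 4,5,6,7): 1⊕0⊕1⊕1 = 1
Syndrome s4…s1 = 110 → error at position 6.
Flip position 6: 1101011 → 1101001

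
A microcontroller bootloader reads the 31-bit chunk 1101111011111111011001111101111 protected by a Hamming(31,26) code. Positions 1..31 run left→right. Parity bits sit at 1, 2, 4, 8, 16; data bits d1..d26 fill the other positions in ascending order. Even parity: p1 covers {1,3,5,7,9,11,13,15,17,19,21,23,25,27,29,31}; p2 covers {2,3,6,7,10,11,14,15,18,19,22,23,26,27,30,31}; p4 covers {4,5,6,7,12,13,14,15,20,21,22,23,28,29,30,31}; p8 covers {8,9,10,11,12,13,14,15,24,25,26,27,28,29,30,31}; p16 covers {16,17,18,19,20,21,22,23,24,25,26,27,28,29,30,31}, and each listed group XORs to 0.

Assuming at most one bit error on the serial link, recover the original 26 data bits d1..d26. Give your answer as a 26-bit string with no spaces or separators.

01111111111011001111101111

s1 (pos 1,3,5,7,9,11,13,15,17,19,21,23,25,27,29,31): 1⊕0⊕1⊕1⊕1⊕1⊕1⊕1⊕0⊕1⊕0⊕1⊕1⊕0⊕1⊕1 = 0
s2 (pos 2,3,6,7,10,11,14,15,18,19,22,23,26,27,30,31): 1⊕0⊕1⊕1⊕1⊕1⊕1⊕1⊕1⊕1⊕1⊕1⊕1⊕0⊕1⊕1 = 0
s4 (pos 4,5,6,7,12,13,14,15,20,21,22,23,28,29,30,31): 1⊕1⊕1⊕1⊕1⊕1⊕1⊕1⊕0⊕0⊕1⊕1⊕1⊕1⊕1⊕1 = 0
s8 (pos 8,9,10,11,12,13,14,15,24,25,26,27,28,29,30,31): 0⊕1⊕1⊕1⊕1⊕1⊕1⊕1⊕1⊕1⊕1⊕0⊕1⊕1⊕1⊕1 = 0
s16 (pos 16,17,18,19,20,21,22,23,24,25,26,27,28,29,30,31): 1⊕0⊕1⊕1⊕0⊕0⊕1⊕1⊕1⊕1⊕1⊕0⊕1⊕1⊕1⊕1 = 0
Syndrome s16…s1 = 00000 → no error.
Read data bits from positions 3,5,6,7,9,10,11,12,13,14,15,17,18,19,20,21,22,23,24,25,26,27,28,29,30,31: 01111111111011001111101111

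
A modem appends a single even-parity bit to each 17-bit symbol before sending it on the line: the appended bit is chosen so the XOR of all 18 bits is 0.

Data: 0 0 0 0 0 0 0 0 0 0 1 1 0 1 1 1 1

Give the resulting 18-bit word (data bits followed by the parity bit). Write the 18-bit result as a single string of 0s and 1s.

XOR of the 17 data bits: 0⊕0⊕0⊕0⊕0⊕0⊕0⊕0⊕0⊕0⊕1⊕1⊕0⊕1⊕1⊕1⊕1 = 0
Parity bit = 0 (so all 18 bits XOR to 0).

000000000011011110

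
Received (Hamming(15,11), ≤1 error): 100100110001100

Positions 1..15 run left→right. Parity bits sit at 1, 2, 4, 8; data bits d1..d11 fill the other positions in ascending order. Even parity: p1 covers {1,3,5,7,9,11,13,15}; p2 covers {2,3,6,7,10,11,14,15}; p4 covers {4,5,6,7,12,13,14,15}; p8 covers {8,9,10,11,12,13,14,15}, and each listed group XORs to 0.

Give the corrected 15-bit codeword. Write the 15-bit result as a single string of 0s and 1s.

s1 (pos 1,3,5,7,9,11,13,15): 1⊕0⊕0⊕1⊕0⊕0⊕1⊕0 = 1
s2 (pos 2,3,6,7,10,11,14,15): 0⊕0⊕0⊕1⊕0⊕0⊕0⊕0 = 1
s4 (pos 4,5,6,7,12,13,14,15): 1⊕0⊕0⊕1⊕1⊕1⊕0⊕0 = 0
s8 (pos 8,9,10,11,12,13,14,15): 1⊕0⊕0⊕0⊕1⊕1⊕0⊕0 = 1
Syndrome s8…s1 = 1011 → error at position 11.
Flip position 11: 100100110001100 → 100100110011100

100100110011100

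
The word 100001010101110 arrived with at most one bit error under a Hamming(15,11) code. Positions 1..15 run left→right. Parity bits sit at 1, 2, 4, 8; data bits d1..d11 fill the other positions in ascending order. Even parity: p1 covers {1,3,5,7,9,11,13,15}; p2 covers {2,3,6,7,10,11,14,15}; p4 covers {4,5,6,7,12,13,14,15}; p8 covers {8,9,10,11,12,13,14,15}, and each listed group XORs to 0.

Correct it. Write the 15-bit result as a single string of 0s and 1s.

s1 (pos 1,3,5,7,9,11,13,15): 1⊕0⊕0⊕0⊕0⊕0⊕1⊕0 = 0
s2 (pos 2,3,6,7,10,11,14,15): 0⊕0⊕1⊕0⊕1⊕0⊕1⊕0 = 1
s4 (pos 4,5,6,7,12,13,14,15): 0⊕0⊕1⊕0⊕1⊕1⊕1⊕0 = 0
s8 (pos 8,9,10,11,12,13,14,15): 1⊕0⊕1⊕0⊕1⊕1⊕1⊕0 = 1
Syndrome s8…s1 = 1010 → error at position 10.
Flip position 10: 100001010101110 → 100001010001110

100001010001110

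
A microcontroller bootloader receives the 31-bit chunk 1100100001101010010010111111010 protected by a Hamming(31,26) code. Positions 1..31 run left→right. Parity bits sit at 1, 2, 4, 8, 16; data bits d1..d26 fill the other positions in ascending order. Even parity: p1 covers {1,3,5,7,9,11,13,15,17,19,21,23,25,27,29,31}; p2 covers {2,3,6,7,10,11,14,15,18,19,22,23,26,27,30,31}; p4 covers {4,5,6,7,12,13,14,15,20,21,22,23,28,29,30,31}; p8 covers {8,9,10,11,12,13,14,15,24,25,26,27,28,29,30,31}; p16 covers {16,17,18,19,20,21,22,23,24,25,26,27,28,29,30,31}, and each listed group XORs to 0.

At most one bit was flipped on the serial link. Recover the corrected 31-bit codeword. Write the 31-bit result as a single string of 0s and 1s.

s1 (pos 1,3,5,7,9,11,13,15,17,19,21,23,25,27,29,31): 1⊕0⊕1⊕0⊕0⊕1⊕1⊕1⊕0⊕0⊕1⊕1⊕1⊕1⊕0⊕0 = 1
s2 (pos 2,3,6,7,10,11,14,15,18,19,22,23,26,27,30,31): 1⊕0⊕0⊕0⊕1⊕1⊕0⊕1⊕1⊕0⊕0⊕1⊕1⊕1⊕1⊕0 = 1
s4 (pos 4,5,6,7,12,13,14,15,20,21,22,23,28,29,30,31): 0⊕1⊕0⊕0⊕0⊕1⊕0⊕1⊕0⊕1⊕0⊕1⊕1⊕0⊕1⊕0 = 1
s8 (pos 8,9,10,11,12,13,14,15,24,25,26,27,28,29,30,31): 0⊕0⊕1⊕1⊕0⊕1⊕0⊕1⊕1⊕1⊕1⊕1⊕1⊕0⊕1⊕0 = 0
s16 (pos 16,17,18,19,20,21,22,23,24,25,26,27,28,29,30,31): 0⊕0⊕1⊕0⊕0⊕1⊕0⊕1⊕1⊕1⊕1⊕1⊕1⊕0⊕1⊕0 = 1
Syndrome s16…s1 = 10111 → error at position 23.
Flip position 23: 1100100001101010010010111111010 → 1100100001101010010010011111010

1100100001101010010010011111010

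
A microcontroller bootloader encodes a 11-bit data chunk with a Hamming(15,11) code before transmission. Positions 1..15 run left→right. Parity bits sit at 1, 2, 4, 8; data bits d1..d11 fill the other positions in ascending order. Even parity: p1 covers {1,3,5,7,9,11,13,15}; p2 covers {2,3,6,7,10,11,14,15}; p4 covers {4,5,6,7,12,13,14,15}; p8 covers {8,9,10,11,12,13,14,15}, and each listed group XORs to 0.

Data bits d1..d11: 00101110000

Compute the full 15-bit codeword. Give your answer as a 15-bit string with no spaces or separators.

010101011110000

Place data at non-parity positions: p1 p2 0 p4 0 1 0 p8 1 1 1 0 0 0 0
p1 (pos 1,3,5,7,9,11,13,15): XOR of data positions = 0⊕0⊕0⊕1⊕1⊕0⊕0 = 0
p2 (pos 2,3,6,7,10,11,14,15): XOR of data positions = 0⊕1⊕0⊕1⊕1⊕0⊕0 = 1
p4 (pos 4,5,6,7,12,13,14,15): XOR of data positions = 0⊕1⊕0⊕0⊕0⊕0⊕0 = 1
p8 (pos 8,9,10,11,12,13,14,15): XOR of data positions = 1⊕1⊕1⊕0⊕0⊕0⊕0 = 1
Codeword: 010101011110000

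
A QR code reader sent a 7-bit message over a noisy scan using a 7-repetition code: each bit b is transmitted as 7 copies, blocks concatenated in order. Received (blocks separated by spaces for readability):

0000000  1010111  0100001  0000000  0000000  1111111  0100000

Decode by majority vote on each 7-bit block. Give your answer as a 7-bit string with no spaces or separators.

0100010

Block 1 (0000000): 0 ones → 0
Block 2 (1010111): 5 ones → 1
Block 3 (0100001): 2 ones → 0
Block 4 (0000000): 0 ones → 0
Block 5 (0000000): 0 ones → 0
Block 6 (1111111): 7 ones → 1
Block 7 (0100000): 1 one → 0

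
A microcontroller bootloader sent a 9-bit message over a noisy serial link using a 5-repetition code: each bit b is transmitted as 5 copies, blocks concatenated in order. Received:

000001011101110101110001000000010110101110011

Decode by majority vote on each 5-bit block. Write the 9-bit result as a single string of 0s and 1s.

Block 1 (00000): 0 ones → 0
Block 2 (10111): 4 ones → 1
Block 3 (01110): 3 ones → 1
Block 4 (10111): 4 ones → 1
Block 5 (00010): 1 one → 0
Block 6 (00000): 0 ones → 0
Block 7 (01011): 3 ones → 1
Block 8 (01011): 3 ones → 1
Block 9 (10011): 3 ones → 1

011100111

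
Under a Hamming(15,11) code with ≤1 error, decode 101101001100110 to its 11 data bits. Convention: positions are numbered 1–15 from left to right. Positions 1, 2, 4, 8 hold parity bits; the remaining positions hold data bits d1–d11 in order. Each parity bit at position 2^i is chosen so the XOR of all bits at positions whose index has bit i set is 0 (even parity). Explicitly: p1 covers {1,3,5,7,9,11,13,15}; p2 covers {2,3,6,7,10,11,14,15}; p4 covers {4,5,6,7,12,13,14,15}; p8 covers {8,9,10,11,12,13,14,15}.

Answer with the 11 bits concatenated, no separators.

10101100110

s1 (pos 1,3,5,7,9,11,13,15): 1⊕1⊕0⊕0⊕1⊕0⊕1⊕0 = 0
s2 (pos 2,3,6,7,10,11,14,15): 0⊕1⊕1⊕0⊕1⊕0⊕1⊕0 = 0
s4 (pos 4,5,6,7,12,13,14,15): 1⊕0⊕1⊕0⊕0⊕1⊕1⊕0 = 0
s8 (pos 8,9,10,11,12,13,14,15): 0⊕1⊕1⊕0⊕0⊕1⊕1⊕0 = 0
Syndrome s8…s1 = 0000 → no error.
Read data bits from positions 3,5,6,7,9,10,11,12,13,14,15: 10101100110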